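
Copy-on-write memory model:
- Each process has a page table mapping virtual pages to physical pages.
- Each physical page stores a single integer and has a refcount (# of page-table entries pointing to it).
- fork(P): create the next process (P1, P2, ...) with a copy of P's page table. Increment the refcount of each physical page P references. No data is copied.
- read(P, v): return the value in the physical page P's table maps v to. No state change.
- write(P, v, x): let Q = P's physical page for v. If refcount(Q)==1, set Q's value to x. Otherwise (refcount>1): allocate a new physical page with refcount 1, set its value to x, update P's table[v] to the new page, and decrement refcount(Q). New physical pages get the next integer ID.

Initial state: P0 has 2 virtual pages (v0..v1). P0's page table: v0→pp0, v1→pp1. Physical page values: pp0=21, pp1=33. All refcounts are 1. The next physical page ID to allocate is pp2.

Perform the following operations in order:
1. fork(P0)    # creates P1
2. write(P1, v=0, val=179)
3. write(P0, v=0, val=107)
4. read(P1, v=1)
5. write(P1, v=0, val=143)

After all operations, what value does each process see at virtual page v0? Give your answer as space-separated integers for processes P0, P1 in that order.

Answer: 107 143

Derivation:
Op 1: fork(P0) -> P1. 2 ppages; refcounts: pp0:2 pp1:2
Op 2: write(P1, v0, 179). refcount(pp0)=2>1 -> COPY to pp2. 3 ppages; refcounts: pp0:1 pp1:2 pp2:1
Op 3: write(P0, v0, 107). refcount(pp0)=1 -> write in place. 3 ppages; refcounts: pp0:1 pp1:2 pp2:1
Op 4: read(P1, v1) -> 33. No state change.
Op 5: write(P1, v0, 143). refcount(pp2)=1 -> write in place. 3 ppages; refcounts: pp0:1 pp1:2 pp2:1
P0: v0 -> pp0 = 107
P1: v0 -> pp2 = 143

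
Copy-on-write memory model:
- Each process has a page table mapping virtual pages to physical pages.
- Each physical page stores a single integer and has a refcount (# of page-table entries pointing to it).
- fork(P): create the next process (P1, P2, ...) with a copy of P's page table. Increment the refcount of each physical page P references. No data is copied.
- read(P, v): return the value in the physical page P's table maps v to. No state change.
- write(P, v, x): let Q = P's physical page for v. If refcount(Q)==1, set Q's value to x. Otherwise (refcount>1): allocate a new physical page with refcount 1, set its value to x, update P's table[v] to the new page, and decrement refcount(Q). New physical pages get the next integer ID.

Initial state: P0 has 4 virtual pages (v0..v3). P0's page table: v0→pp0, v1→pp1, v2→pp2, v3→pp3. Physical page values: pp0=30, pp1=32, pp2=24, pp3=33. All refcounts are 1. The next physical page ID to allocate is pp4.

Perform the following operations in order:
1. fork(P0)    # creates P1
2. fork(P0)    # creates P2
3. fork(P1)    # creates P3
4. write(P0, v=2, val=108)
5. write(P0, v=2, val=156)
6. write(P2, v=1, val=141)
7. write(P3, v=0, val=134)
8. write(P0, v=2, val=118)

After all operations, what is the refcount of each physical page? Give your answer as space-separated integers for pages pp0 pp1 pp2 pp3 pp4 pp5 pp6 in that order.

Op 1: fork(P0) -> P1. 4 ppages; refcounts: pp0:2 pp1:2 pp2:2 pp3:2
Op 2: fork(P0) -> P2. 4 ppages; refcounts: pp0:3 pp1:3 pp2:3 pp3:3
Op 3: fork(P1) -> P3. 4 ppages; refcounts: pp0:4 pp1:4 pp2:4 pp3:4
Op 4: write(P0, v2, 108). refcount(pp2)=4>1 -> COPY to pp4. 5 ppages; refcounts: pp0:4 pp1:4 pp2:3 pp3:4 pp4:1
Op 5: write(P0, v2, 156). refcount(pp4)=1 -> write in place. 5 ppages; refcounts: pp0:4 pp1:4 pp2:3 pp3:4 pp4:1
Op 6: write(P2, v1, 141). refcount(pp1)=4>1 -> COPY to pp5. 6 ppages; refcounts: pp0:4 pp1:3 pp2:3 pp3:4 pp4:1 pp5:1
Op 7: write(P3, v0, 134). refcount(pp0)=4>1 -> COPY to pp6. 7 ppages; refcounts: pp0:3 pp1:3 pp2:3 pp3:4 pp4:1 pp5:1 pp6:1
Op 8: write(P0, v2, 118). refcount(pp4)=1 -> write in place. 7 ppages; refcounts: pp0:3 pp1:3 pp2:3 pp3:4 pp4:1 pp5:1 pp6:1

Answer: 3 3 3 4 1 1 1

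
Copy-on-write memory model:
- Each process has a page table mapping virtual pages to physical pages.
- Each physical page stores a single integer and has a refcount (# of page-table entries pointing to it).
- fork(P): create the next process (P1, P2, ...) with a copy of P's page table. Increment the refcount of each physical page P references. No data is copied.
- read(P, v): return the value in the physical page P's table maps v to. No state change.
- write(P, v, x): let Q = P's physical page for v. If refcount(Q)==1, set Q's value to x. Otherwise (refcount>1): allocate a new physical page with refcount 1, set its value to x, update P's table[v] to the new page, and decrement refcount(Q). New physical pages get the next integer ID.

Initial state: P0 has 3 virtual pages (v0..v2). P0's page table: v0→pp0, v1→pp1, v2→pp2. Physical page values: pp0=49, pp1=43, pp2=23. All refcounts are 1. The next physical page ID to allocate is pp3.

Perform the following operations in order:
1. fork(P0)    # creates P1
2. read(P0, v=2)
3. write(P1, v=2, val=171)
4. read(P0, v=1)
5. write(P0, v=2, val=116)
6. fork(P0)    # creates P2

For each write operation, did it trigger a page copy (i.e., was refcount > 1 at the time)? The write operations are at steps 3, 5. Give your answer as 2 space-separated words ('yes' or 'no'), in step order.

Op 1: fork(P0) -> P1. 3 ppages; refcounts: pp0:2 pp1:2 pp2:2
Op 2: read(P0, v2) -> 23. No state change.
Op 3: write(P1, v2, 171). refcount(pp2)=2>1 -> COPY to pp3. 4 ppages; refcounts: pp0:2 pp1:2 pp2:1 pp3:1
Op 4: read(P0, v1) -> 43. No state change.
Op 5: write(P0, v2, 116). refcount(pp2)=1 -> write in place. 4 ppages; refcounts: pp0:2 pp1:2 pp2:1 pp3:1
Op 6: fork(P0) -> P2. 4 ppages; refcounts: pp0:3 pp1:3 pp2:2 pp3:1

yes no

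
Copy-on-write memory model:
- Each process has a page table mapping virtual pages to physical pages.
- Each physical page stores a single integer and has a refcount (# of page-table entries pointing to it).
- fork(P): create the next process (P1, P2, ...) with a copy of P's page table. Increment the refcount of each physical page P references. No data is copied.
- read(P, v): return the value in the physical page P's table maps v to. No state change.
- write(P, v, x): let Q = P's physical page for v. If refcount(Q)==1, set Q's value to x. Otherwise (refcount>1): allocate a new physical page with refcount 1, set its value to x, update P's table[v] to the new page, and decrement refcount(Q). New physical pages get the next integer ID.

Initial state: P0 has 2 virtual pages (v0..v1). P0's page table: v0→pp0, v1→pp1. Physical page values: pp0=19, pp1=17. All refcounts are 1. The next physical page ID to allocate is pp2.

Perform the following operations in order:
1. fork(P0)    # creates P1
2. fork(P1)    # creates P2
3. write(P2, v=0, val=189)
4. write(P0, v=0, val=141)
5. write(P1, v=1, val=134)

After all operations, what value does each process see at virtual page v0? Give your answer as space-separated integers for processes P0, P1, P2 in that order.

Answer: 141 19 189

Derivation:
Op 1: fork(P0) -> P1. 2 ppages; refcounts: pp0:2 pp1:2
Op 2: fork(P1) -> P2. 2 ppages; refcounts: pp0:3 pp1:3
Op 3: write(P2, v0, 189). refcount(pp0)=3>1 -> COPY to pp2. 3 ppages; refcounts: pp0:2 pp1:3 pp2:1
Op 4: write(P0, v0, 141). refcount(pp0)=2>1 -> COPY to pp3. 4 ppages; refcounts: pp0:1 pp1:3 pp2:1 pp3:1
Op 5: write(P1, v1, 134). refcount(pp1)=3>1 -> COPY to pp4. 5 ppages; refcounts: pp0:1 pp1:2 pp2:1 pp3:1 pp4:1
P0: v0 -> pp3 = 141
P1: v0 -> pp0 = 19
P2: v0 -> pp2 = 189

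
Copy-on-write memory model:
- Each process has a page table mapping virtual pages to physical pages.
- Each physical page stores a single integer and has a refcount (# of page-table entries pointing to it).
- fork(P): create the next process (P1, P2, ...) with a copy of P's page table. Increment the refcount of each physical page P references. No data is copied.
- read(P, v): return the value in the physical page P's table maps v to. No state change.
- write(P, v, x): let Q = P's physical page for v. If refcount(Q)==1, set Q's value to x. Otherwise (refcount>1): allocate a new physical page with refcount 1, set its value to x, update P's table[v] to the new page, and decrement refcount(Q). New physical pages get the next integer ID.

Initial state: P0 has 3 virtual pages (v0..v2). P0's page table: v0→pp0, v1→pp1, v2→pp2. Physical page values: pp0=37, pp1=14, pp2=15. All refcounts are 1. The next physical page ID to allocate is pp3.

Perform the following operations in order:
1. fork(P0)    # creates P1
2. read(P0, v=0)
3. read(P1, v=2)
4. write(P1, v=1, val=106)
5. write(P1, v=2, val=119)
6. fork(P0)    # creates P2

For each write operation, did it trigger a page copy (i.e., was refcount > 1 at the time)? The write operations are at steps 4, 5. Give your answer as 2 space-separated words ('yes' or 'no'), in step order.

Op 1: fork(P0) -> P1. 3 ppages; refcounts: pp0:2 pp1:2 pp2:2
Op 2: read(P0, v0) -> 37. No state change.
Op 3: read(P1, v2) -> 15. No state change.
Op 4: write(P1, v1, 106). refcount(pp1)=2>1 -> COPY to pp3. 4 ppages; refcounts: pp0:2 pp1:1 pp2:2 pp3:1
Op 5: write(P1, v2, 119). refcount(pp2)=2>1 -> COPY to pp4. 5 ppages; refcounts: pp0:2 pp1:1 pp2:1 pp3:1 pp4:1
Op 6: fork(P0) -> P2. 5 ppages; refcounts: pp0:3 pp1:2 pp2:2 pp3:1 pp4:1

yes yes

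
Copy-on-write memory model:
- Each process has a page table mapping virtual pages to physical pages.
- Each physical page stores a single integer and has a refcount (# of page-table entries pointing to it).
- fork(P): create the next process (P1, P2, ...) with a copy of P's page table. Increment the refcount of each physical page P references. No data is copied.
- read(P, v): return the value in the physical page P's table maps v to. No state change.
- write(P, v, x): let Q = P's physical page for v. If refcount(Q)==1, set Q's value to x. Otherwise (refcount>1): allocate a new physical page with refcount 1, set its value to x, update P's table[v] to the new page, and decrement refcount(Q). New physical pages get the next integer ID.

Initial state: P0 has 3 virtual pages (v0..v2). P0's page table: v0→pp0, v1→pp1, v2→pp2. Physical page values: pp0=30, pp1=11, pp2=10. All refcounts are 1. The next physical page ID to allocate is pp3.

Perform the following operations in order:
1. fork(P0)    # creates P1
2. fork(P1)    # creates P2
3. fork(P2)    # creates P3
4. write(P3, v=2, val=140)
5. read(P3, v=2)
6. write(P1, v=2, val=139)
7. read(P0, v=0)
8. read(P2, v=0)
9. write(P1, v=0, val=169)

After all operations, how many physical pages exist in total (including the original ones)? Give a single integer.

Answer: 6

Derivation:
Op 1: fork(P0) -> P1. 3 ppages; refcounts: pp0:2 pp1:2 pp2:2
Op 2: fork(P1) -> P2. 3 ppages; refcounts: pp0:3 pp1:3 pp2:3
Op 3: fork(P2) -> P3. 3 ppages; refcounts: pp0:4 pp1:4 pp2:4
Op 4: write(P3, v2, 140). refcount(pp2)=4>1 -> COPY to pp3. 4 ppages; refcounts: pp0:4 pp1:4 pp2:3 pp3:1
Op 5: read(P3, v2) -> 140. No state change.
Op 6: write(P1, v2, 139). refcount(pp2)=3>1 -> COPY to pp4. 5 ppages; refcounts: pp0:4 pp1:4 pp2:2 pp3:1 pp4:1
Op 7: read(P0, v0) -> 30. No state change.
Op 8: read(P2, v0) -> 30. No state change.
Op 9: write(P1, v0, 169). refcount(pp0)=4>1 -> COPY to pp5. 6 ppages; refcounts: pp0:3 pp1:4 pp2:2 pp3:1 pp4:1 pp5:1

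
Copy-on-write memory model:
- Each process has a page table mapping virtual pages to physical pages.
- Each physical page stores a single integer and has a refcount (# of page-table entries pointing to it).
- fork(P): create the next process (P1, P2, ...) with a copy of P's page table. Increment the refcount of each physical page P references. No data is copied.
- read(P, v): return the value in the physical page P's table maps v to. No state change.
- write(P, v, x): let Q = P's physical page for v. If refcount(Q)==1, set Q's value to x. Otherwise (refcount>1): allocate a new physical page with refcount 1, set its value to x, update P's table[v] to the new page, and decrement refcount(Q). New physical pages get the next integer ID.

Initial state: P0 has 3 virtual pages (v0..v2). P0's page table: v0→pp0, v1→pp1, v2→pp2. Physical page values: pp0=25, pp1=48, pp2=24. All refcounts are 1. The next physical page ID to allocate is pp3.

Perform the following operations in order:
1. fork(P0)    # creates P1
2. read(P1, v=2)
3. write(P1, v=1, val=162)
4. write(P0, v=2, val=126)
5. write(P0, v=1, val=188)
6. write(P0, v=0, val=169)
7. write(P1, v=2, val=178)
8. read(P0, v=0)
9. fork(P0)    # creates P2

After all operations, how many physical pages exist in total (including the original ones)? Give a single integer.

Op 1: fork(P0) -> P1. 3 ppages; refcounts: pp0:2 pp1:2 pp2:2
Op 2: read(P1, v2) -> 24. No state change.
Op 3: write(P1, v1, 162). refcount(pp1)=2>1 -> COPY to pp3. 4 ppages; refcounts: pp0:2 pp1:1 pp2:2 pp3:1
Op 4: write(P0, v2, 126). refcount(pp2)=2>1 -> COPY to pp4. 5 ppages; refcounts: pp0:2 pp1:1 pp2:1 pp3:1 pp4:1
Op 5: write(P0, v1, 188). refcount(pp1)=1 -> write in place. 5 ppages; refcounts: pp0:2 pp1:1 pp2:1 pp3:1 pp4:1
Op 6: write(P0, v0, 169). refcount(pp0)=2>1 -> COPY to pp5. 6 ppages; refcounts: pp0:1 pp1:1 pp2:1 pp3:1 pp4:1 pp5:1
Op 7: write(P1, v2, 178). refcount(pp2)=1 -> write in place. 6 ppages; refcounts: pp0:1 pp1:1 pp2:1 pp3:1 pp4:1 pp5:1
Op 8: read(P0, v0) -> 169. No state change.
Op 9: fork(P0) -> P2. 6 ppages; refcounts: pp0:1 pp1:2 pp2:1 pp3:1 pp4:2 pp5:2

Answer: 6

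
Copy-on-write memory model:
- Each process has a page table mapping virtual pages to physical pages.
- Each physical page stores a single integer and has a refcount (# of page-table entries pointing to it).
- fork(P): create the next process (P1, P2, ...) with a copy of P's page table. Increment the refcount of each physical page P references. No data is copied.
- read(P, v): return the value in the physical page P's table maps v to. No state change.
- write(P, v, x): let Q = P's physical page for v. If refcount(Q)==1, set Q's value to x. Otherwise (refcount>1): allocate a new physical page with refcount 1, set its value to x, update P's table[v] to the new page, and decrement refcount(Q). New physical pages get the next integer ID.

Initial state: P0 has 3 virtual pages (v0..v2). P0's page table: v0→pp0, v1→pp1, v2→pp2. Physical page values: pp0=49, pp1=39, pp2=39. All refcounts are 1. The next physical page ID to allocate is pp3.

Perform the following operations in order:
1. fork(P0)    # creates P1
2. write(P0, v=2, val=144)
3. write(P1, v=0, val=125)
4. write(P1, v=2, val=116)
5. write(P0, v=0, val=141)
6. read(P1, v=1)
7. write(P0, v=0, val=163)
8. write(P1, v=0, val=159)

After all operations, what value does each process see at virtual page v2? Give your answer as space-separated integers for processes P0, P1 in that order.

Op 1: fork(P0) -> P1. 3 ppages; refcounts: pp0:2 pp1:2 pp2:2
Op 2: write(P0, v2, 144). refcount(pp2)=2>1 -> COPY to pp3. 4 ppages; refcounts: pp0:2 pp1:2 pp2:1 pp3:1
Op 3: write(P1, v0, 125). refcount(pp0)=2>1 -> COPY to pp4. 5 ppages; refcounts: pp0:1 pp1:2 pp2:1 pp3:1 pp4:1
Op 4: write(P1, v2, 116). refcount(pp2)=1 -> write in place. 5 ppages; refcounts: pp0:1 pp1:2 pp2:1 pp3:1 pp4:1
Op 5: write(P0, v0, 141). refcount(pp0)=1 -> write in place. 5 ppages; refcounts: pp0:1 pp1:2 pp2:1 pp3:1 pp4:1
Op 6: read(P1, v1) -> 39. No state change.
Op 7: write(P0, v0, 163). refcount(pp0)=1 -> write in place. 5 ppages; refcounts: pp0:1 pp1:2 pp2:1 pp3:1 pp4:1
Op 8: write(P1, v0, 159). refcount(pp4)=1 -> write in place. 5 ppages; refcounts: pp0:1 pp1:2 pp2:1 pp3:1 pp4:1
P0: v2 -> pp3 = 144
P1: v2 -> pp2 = 116

Answer: 144 116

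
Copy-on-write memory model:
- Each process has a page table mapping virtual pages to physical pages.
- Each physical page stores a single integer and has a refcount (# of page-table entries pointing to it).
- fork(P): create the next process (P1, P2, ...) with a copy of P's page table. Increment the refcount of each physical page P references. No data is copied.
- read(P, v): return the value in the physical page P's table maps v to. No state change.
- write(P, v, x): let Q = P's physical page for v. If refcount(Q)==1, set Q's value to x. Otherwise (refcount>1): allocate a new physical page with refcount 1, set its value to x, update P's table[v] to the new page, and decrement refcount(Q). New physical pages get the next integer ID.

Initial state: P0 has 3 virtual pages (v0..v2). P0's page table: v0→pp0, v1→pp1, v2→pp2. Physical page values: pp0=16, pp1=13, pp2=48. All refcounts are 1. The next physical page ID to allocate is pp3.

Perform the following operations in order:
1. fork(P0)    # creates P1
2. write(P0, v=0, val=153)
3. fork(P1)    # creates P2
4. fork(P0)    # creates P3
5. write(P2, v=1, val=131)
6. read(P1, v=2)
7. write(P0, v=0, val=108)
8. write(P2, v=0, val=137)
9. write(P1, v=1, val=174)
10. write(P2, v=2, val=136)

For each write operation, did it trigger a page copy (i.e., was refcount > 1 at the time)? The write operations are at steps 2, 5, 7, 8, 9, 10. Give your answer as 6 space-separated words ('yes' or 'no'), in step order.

Op 1: fork(P0) -> P1. 3 ppages; refcounts: pp0:2 pp1:2 pp2:2
Op 2: write(P0, v0, 153). refcount(pp0)=2>1 -> COPY to pp3. 4 ppages; refcounts: pp0:1 pp1:2 pp2:2 pp3:1
Op 3: fork(P1) -> P2. 4 ppages; refcounts: pp0:2 pp1:3 pp2:3 pp3:1
Op 4: fork(P0) -> P3. 4 ppages; refcounts: pp0:2 pp1:4 pp2:4 pp3:2
Op 5: write(P2, v1, 131). refcount(pp1)=4>1 -> COPY to pp4. 5 ppages; refcounts: pp0:2 pp1:3 pp2:4 pp3:2 pp4:1
Op 6: read(P1, v2) -> 48. No state change.
Op 7: write(P0, v0, 108). refcount(pp3)=2>1 -> COPY to pp5. 6 ppages; refcounts: pp0:2 pp1:3 pp2:4 pp3:1 pp4:1 pp5:1
Op 8: write(P2, v0, 137). refcount(pp0)=2>1 -> COPY to pp6. 7 ppages; refcounts: pp0:1 pp1:3 pp2:4 pp3:1 pp4:1 pp5:1 pp6:1
Op 9: write(P1, v1, 174). refcount(pp1)=3>1 -> COPY to pp7. 8 ppages; refcounts: pp0:1 pp1:2 pp2:4 pp3:1 pp4:1 pp5:1 pp6:1 pp7:1
Op 10: write(P2, v2, 136). refcount(pp2)=4>1 -> COPY to pp8. 9 ppages; refcounts: pp0:1 pp1:2 pp2:3 pp3:1 pp4:1 pp5:1 pp6:1 pp7:1 pp8:1

yes yes yes yes yes yes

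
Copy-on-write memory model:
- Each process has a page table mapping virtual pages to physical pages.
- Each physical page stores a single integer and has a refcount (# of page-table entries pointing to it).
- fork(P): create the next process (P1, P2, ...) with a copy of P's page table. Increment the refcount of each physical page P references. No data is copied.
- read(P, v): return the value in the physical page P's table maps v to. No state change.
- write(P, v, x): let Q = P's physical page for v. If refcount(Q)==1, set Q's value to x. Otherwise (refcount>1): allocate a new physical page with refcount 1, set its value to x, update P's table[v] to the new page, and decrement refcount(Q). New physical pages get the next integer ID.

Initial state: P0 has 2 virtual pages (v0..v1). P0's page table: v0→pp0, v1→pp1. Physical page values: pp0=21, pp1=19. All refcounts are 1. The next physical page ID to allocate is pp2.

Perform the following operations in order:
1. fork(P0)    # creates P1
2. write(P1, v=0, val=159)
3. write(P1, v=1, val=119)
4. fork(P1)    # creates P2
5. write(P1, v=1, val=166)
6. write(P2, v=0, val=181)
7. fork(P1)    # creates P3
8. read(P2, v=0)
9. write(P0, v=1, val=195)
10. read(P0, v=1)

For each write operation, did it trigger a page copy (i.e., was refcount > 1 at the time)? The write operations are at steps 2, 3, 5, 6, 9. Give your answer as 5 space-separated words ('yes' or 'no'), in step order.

Op 1: fork(P0) -> P1. 2 ppages; refcounts: pp0:2 pp1:2
Op 2: write(P1, v0, 159). refcount(pp0)=2>1 -> COPY to pp2. 3 ppages; refcounts: pp0:1 pp1:2 pp2:1
Op 3: write(P1, v1, 119). refcount(pp1)=2>1 -> COPY to pp3. 4 ppages; refcounts: pp0:1 pp1:1 pp2:1 pp3:1
Op 4: fork(P1) -> P2. 4 ppages; refcounts: pp0:1 pp1:1 pp2:2 pp3:2
Op 5: write(P1, v1, 166). refcount(pp3)=2>1 -> COPY to pp4. 5 ppages; refcounts: pp0:1 pp1:1 pp2:2 pp3:1 pp4:1
Op 6: write(P2, v0, 181). refcount(pp2)=2>1 -> COPY to pp5. 6 ppages; refcounts: pp0:1 pp1:1 pp2:1 pp3:1 pp4:1 pp5:1
Op 7: fork(P1) -> P3. 6 ppages; refcounts: pp0:1 pp1:1 pp2:2 pp3:1 pp4:2 pp5:1
Op 8: read(P2, v0) -> 181. No state change.
Op 9: write(P0, v1, 195). refcount(pp1)=1 -> write in place. 6 ppages; refcounts: pp0:1 pp1:1 pp2:2 pp3:1 pp4:2 pp5:1
Op 10: read(P0, v1) -> 195. No state change.

yes yes yes yes no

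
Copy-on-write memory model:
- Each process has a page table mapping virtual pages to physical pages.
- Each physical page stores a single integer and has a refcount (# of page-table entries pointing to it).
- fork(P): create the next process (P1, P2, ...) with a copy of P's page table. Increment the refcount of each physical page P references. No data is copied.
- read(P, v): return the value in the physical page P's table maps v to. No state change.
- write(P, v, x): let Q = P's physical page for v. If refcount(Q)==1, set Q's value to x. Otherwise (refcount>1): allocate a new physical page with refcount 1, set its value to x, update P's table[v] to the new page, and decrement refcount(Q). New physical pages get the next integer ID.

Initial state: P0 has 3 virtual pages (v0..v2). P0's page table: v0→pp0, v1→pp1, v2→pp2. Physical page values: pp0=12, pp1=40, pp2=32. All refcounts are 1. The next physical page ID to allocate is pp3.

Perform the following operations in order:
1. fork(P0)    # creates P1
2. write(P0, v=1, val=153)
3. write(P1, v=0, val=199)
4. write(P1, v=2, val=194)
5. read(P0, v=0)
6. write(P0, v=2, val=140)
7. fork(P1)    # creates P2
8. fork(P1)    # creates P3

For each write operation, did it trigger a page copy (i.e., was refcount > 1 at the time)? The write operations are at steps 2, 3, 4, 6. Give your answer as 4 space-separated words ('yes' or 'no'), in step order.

Op 1: fork(P0) -> P1. 3 ppages; refcounts: pp0:2 pp1:2 pp2:2
Op 2: write(P0, v1, 153). refcount(pp1)=2>1 -> COPY to pp3. 4 ppages; refcounts: pp0:2 pp1:1 pp2:2 pp3:1
Op 3: write(P1, v0, 199). refcount(pp0)=2>1 -> COPY to pp4. 5 ppages; refcounts: pp0:1 pp1:1 pp2:2 pp3:1 pp4:1
Op 4: write(P1, v2, 194). refcount(pp2)=2>1 -> COPY to pp5. 6 ppages; refcounts: pp0:1 pp1:1 pp2:1 pp3:1 pp4:1 pp5:1
Op 5: read(P0, v0) -> 12. No state change.
Op 6: write(P0, v2, 140). refcount(pp2)=1 -> write in place. 6 ppages; refcounts: pp0:1 pp1:1 pp2:1 pp3:1 pp4:1 pp5:1
Op 7: fork(P1) -> P2. 6 ppages; refcounts: pp0:1 pp1:2 pp2:1 pp3:1 pp4:2 pp5:2
Op 8: fork(P1) -> P3. 6 ppages; refcounts: pp0:1 pp1:3 pp2:1 pp3:1 pp4:3 pp5:3

yes yes yes no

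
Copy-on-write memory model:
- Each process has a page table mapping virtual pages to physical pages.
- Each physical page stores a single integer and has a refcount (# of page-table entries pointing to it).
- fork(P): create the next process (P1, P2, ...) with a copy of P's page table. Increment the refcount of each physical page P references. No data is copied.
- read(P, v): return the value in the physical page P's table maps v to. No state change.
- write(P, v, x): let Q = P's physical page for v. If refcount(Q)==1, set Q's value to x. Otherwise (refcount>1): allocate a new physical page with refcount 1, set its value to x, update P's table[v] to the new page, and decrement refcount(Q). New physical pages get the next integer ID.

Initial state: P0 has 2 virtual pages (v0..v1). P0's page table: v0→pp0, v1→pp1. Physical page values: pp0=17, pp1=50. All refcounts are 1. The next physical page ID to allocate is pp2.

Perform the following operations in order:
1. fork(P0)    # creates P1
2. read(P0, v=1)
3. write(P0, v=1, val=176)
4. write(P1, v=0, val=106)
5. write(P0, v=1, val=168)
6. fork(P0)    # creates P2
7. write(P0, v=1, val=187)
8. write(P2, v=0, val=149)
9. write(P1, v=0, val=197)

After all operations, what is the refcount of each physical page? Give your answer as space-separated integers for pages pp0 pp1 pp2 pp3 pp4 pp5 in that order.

Op 1: fork(P0) -> P1. 2 ppages; refcounts: pp0:2 pp1:2
Op 2: read(P0, v1) -> 50. No state change.
Op 3: write(P0, v1, 176). refcount(pp1)=2>1 -> COPY to pp2. 3 ppages; refcounts: pp0:2 pp1:1 pp2:1
Op 4: write(P1, v0, 106). refcount(pp0)=2>1 -> COPY to pp3. 4 ppages; refcounts: pp0:1 pp1:1 pp2:1 pp3:1
Op 5: write(P0, v1, 168). refcount(pp2)=1 -> write in place. 4 ppages; refcounts: pp0:1 pp1:1 pp2:1 pp3:1
Op 6: fork(P0) -> P2. 4 ppages; refcounts: pp0:2 pp1:1 pp2:2 pp3:1
Op 7: write(P0, v1, 187). refcount(pp2)=2>1 -> COPY to pp4. 5 ppages; refcounts: pp0:2 pp1:1 pp2:1 pp3:1 pp4:1
Op 8: write(P2, v0, 149). refcount(pp0)=2>1 -> COPY to pp5. 6 ppages; refcounts: pp0:1 pp1:1 pp2:1 pp3:1 pp4:1 pp5:1
Op 9: write(P1, v0, 197). refcount(pp3)=1 -> write in place. 6 ppages; refcounts: pp0:1 pp1:1 pp2:1 pp3:1 pp4:1 pp5:1

Answer: 1 1 1 1 1 1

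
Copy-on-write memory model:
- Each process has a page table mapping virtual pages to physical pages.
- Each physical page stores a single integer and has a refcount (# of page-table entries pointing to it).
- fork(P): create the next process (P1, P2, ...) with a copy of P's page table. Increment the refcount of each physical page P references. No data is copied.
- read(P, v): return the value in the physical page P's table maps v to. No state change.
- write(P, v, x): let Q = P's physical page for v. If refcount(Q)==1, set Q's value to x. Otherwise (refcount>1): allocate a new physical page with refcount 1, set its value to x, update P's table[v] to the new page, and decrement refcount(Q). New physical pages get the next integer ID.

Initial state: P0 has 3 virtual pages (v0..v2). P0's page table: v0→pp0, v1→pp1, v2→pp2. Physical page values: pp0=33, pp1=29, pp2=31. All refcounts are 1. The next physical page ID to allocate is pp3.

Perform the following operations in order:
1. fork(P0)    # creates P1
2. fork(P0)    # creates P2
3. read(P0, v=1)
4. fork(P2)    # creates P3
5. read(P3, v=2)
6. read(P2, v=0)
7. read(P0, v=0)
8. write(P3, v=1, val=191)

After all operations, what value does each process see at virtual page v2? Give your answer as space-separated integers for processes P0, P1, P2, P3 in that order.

Op 1: fork(P0) -> P1. 3 ppages; refcounts: pp0:2 pp1:2 pp2:2
Op 2: fork(P0) -> P2. 3 ppages; refcounts: pp0:3 pp1:3 pp2:3
Op 3: read(P0, v1) -> 29. No state change.
Op 4: fork(P2) -> P3. 3 ppages; refcounts: pp0:4 pp1:4 pp2:4
Op 5: read(P3, v2) -> 31. No state change.
Op 6: read(P2, v0) -> 33. No state change.
Op 7: read(P0, v0) -> 33. No state change.
Op 8: write(P3, v1, 191). refcount(pp1)=4>1 -> COPY to pp3. 4 ppages; refcounts: pp0:4 pp1:3 pp2:4 pp3:1
P0: v2 -> pp2 = 31
P1: v2 -> pp2 = 31
P2: v2 -> pp2 = 31
P3: v2 -> pp2 = 31

Answer: 31 31 31 31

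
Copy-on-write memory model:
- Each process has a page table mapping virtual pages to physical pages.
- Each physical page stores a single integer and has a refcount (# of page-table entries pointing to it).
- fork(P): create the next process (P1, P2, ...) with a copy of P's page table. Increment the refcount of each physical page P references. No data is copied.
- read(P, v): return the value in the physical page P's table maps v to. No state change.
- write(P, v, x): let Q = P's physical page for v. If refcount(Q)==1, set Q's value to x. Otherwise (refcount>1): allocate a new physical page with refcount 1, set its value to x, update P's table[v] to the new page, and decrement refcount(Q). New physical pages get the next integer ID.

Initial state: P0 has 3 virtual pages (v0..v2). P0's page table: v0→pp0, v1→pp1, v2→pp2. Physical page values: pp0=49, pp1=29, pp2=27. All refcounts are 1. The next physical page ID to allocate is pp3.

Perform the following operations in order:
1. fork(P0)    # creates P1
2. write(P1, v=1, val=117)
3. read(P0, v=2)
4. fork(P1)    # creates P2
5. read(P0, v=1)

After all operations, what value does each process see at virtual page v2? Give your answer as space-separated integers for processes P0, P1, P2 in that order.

Answer: 27 27 27

Derivation:
Op 1: fork(P0) -> P1. 3 ppages; refcounts: pp0:2 pp1:2 pp2:2
Op 2: write(P1, v1, 117). refcount(pp1)=2>1 -> COPY to pp3. 4 ppages; refcounts: pp0:2 pp1:1 pp2:2 pp3:1
Op 3: read(P0, v2) -> 27. No state change.
Op 4: fork(P1) -> P2. 4 ppages; refcounts: pp0:3 pp1:1 pp2:3 pp3:2
Op 5: read(P0, v1) -> 29. No state change.
P0: v2 -> pp2 = 27
P1: v2 -> pp2 = 27
P2: v2 -> pp2 = 27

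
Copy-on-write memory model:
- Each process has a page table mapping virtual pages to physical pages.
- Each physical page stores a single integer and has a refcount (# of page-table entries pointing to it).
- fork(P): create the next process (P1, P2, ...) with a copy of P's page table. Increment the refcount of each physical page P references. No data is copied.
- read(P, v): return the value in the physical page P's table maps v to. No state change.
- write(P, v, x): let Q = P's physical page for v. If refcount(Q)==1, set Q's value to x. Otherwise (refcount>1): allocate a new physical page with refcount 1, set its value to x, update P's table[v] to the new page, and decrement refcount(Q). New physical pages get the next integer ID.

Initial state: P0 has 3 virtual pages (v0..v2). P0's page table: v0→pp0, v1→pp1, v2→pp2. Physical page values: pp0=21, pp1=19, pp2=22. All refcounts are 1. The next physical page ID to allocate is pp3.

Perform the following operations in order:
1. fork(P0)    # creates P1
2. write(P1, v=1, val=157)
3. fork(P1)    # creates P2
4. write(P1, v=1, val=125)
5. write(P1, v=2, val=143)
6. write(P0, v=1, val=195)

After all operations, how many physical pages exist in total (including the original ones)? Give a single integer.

Op 1: fork(P0) -> P1. 3 ppages; refcounts: pp0:2 pp1:2 pp2:2
Op 2: write(P1, v1, 157). refcount(pp1)=2>1 -> COPY to pp3. 4 ppages; refcounts: pp0:2 pp1:1 pp2:2 pp3:1
Op 3: fork(P1) -> P2. 4 ppages; refcounts: pp0:3 pp1:1 pp2:3 pp3:2
Op 4: write(P1, v1, 125). refcount(pp3)=2>1 -> COPY to pp4. 5 ppages; refcounts: pp0:3 pp1:1 pp2:3 pp3:1 pp4:1
Op 5: write(P1, v2, 143). refcount(pp2)=3>1 -> COPY to pp5. 6 ppages; refcounts: pp0:3 pp1:1 pp2:2 pp3:1 pp4:1 pp5:1
Op 6: write(P0, v1, 195). refcount(pp1)=1 -> write in place. 6 ppages; refcounts: pp0:3 pp1:1 pp2:2 pp3:1 pp4:1 pp5:1

Answer: 6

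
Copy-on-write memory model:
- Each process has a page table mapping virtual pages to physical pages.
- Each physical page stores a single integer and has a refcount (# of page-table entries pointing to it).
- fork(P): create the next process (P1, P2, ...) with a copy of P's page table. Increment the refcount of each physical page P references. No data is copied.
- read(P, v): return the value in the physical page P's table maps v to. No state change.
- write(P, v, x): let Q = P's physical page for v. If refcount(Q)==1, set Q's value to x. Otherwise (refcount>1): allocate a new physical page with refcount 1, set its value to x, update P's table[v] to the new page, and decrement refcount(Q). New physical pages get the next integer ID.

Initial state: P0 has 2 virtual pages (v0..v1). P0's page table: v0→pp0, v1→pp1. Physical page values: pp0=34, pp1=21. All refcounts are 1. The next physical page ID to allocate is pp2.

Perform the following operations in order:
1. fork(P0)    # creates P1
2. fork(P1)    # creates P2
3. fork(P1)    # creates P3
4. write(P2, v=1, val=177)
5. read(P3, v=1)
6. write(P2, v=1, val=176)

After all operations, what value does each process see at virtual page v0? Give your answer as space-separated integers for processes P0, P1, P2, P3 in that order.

Op 1: fork(P0) -> P1. 2 ppages; refcounts: pp0:2 pp1:2
Op 2: fork(P1) -> P2. 2 ppages; refcounts: pp0:3 pp1:3
Op 3: fork(P1) -> P3. 2 ppages; refcounts: pp0:4 pp1:4
Op 4: write(P2, v1, 177). refcount(pp1)=4>1 -> COPY to pp2. 3 ppages; refcounts: pp0:4 pp1:3 pp2:1
Op 5: read(P3, v1) -> 21. No state change.
Op 6: write(P2, v1, 176). refcount(pp2)=1 -> write in place. 3 ppages; refcounts: pp0:4 pp1:3 pp2:1
P0: v0 -> pp0 = 34
P1: v0 -> pp0 = 34
P2: v0 -> pp0 = 34
P3: v0 -> pp0 = 34

Answer: 34 34 34 34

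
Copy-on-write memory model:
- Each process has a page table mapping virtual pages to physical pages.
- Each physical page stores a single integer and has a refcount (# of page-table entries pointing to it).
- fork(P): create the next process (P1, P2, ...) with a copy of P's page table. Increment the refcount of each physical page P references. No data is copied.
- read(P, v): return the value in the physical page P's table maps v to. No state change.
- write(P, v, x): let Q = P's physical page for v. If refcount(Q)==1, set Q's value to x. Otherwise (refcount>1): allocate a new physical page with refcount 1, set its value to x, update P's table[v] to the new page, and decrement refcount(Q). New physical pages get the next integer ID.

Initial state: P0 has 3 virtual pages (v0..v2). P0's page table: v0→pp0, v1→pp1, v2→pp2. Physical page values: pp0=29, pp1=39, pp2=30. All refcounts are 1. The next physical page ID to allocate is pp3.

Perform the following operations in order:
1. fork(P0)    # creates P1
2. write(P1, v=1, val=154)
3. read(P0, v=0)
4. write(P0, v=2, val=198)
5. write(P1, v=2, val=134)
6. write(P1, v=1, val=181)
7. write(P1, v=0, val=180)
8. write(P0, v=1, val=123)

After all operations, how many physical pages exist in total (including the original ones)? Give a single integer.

Op 1: fork(P0) -> P1. 3 ppages; refcounts: pp0:2 pp1:2 pp2:2
Op 2: write(P1, v1, 154). refcount(pp1)=2>1 -> COPY to pp3. 4 ppages; refcounts: pp0:2 pp1:1 pp2:2 pp3:1
Op 3: read(P0, v0) -> 29. No state change.
Op 4: write(P0, v2, 198). refcount(pp2)=2>1 -> COPY to pp4. 5 ppages; refcounts: pp0:2 pp1:1 pp2:1 pp3:1 pp4:1
Op 5: write(P1, v2, 134). refcount(pp2)=1 -> write in place. 5 ppages; refcounts: pp0:2 pp1:1 pp2:1 pp3:1 pp4:1
Op 6: write(P1, v1, 181). refcount(pp3)=1 -> write in place. 5 ppages; refcounts: pp0:2 pp1:1 pp2:1 pp3:1 pp4:1
Op 7: write(P1, v0, 180). refcount(pp0)=2>1 -> COPY to pp5. 6 ppages; refcounts: pp0:1 pp1:1 pp2:1 pp3:1 pp4:1 pp5:1
Op 8: write(P0, v1, 123). refcount(pp1)=1 -> write in place. 6 ppages; refcounts: pp0:1 pp1:1 pp2:1 pp3:1 pp4:1 pp5:1

Answer: 6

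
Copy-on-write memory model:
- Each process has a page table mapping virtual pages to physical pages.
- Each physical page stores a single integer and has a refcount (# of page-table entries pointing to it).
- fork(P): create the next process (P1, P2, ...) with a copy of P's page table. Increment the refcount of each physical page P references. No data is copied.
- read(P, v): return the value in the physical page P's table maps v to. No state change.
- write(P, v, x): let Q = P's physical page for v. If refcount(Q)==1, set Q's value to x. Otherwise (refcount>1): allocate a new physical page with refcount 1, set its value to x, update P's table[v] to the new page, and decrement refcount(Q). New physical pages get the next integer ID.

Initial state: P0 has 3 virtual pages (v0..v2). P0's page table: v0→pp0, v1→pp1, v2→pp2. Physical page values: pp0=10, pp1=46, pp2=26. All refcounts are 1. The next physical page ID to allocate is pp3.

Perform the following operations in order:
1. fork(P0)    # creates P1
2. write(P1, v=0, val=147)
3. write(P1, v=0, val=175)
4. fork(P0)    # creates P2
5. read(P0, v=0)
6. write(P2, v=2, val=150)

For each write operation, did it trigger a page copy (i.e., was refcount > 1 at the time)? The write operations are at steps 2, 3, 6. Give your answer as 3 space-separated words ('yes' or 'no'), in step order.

Op 1: fork(P0) -> P1. 3 ppages; refcounts: pp0:2 pp1:2 pp2:2
Op 2: write(P1, v0, 147). refcount(pp0)=2>1 -> COPY to pp3. 4 ppages; refcounts: pp0:1 pp1:2 pp2:2 pp3:1
Op 3: write(P1, v0, 175). refcount(pp3)=1 -> write in place. 4 ppages; refcounts: pp0:1 pp1:2 pp2:2 pp3:1
Op 4: fork(P0) -> P2. 4 ppages; refcounts: pp0:2 pp1:3 pp2:3 pp3:1
Op 5: read(P0, v0) -> 10. No state change.
Op 6: write(P2, v2, 150). refcount(pp2)=3>1 -> COPY to pp4. 5 ppages; refcounts: pp0:2 pp1:3 pp2:2 pp3:1 pp4:1

yes no yes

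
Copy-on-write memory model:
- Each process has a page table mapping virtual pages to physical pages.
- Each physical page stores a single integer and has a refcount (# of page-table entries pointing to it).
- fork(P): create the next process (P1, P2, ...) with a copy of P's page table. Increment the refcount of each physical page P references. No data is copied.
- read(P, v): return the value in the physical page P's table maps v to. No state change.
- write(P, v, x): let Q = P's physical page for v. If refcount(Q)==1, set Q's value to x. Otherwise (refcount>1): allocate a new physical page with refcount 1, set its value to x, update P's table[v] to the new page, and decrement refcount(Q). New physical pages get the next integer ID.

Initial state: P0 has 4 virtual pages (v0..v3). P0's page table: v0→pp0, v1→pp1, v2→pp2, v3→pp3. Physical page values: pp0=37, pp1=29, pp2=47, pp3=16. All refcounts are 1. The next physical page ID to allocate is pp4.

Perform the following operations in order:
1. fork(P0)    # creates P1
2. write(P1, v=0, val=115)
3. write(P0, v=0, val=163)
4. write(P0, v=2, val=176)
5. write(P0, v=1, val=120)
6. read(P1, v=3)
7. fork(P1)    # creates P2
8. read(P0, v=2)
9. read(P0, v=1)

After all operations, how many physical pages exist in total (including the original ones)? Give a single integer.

Op 1: fork(P0) -> P1. 4 ppages; refcounts: pp0:2 pp1:2 pp2:2 pp3:2
Op 2: write(P1, v0, 115). refcount(pp0)=2>1 -> COPY to pp4. 5 ppages; refcounts: pp0:1 pp1:2 pp2:2 pp3:2 pp4:1
Op 3: write(P0, v0, 163). refcount(pp0)=1 -> write in place. 5 ppages; refcounts: pp0:1 pp1:2 pp2:2 pp3:2 pp4:1
Op 4: write(P0, v2, 176). refcount(pp2)=2>1 -> COPY to pp5. 6 ppages; refcounts: pp0:1 pp1:2 pp2:1 pp3:2 pp4:1 pp5:1
Op 5: write(P0, v1, 120). refcount(pp1)=2>1 -> COPY to pp6. 7 ppages; refcounts: pp0:1 pp1:1 pp2:1 pp3:2 pp4:1 pp5:1 pp6:1
Op 6: read(P1, v3) -> 16. No state change.
Op 7: fork(P1) -> P2. 7 ppages; refcounts: pp0:1 pp1:2 pp2:2 pp3:3 pp4:2 pp5:1 pp6:1
Op 8: read(P0, v2) -> 176. No state change.
Op 9: read(P0, v1) -> 120. No state change.

Answer: 7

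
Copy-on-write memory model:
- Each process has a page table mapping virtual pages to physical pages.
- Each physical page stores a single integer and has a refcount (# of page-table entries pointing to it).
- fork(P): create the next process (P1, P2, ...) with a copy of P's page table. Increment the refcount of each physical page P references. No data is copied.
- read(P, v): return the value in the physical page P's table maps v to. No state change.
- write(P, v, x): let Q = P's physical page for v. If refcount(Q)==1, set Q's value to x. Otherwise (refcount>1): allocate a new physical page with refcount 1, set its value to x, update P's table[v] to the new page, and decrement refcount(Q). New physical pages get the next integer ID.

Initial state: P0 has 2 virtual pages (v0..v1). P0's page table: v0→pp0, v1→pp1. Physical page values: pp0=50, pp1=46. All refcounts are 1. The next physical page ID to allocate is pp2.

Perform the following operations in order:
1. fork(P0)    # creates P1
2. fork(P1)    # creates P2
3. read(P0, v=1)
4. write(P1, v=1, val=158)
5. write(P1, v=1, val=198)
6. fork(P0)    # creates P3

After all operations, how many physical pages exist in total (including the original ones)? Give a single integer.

Op 1: fork(P0) -> P1. 2 ppages; refcounts: pp0:2 pp1:2
Op 2: fork(P1) -> P2. 2 ppages; refcounts: pp0:3 pp1:3
Op 3: read(P0, v1) -> 46. No state change.
Op 4: write(P1, v1, 158). refcount(pp1)=3>1 -> COPY to pp2. 3 ppages; refcounts: pp0:3 pp1:2 pp2:1
Op 5: write(P1, v1, 198). refcount(pp2)=1 -> write in place. 3 ppages; refcounts: pp0:3 pp1:2 pp2:1
Op 6: fork(P0) -> P3. 3 ppages; refcounts: pp0:4 pp1:3 pp2:1

Answer: 3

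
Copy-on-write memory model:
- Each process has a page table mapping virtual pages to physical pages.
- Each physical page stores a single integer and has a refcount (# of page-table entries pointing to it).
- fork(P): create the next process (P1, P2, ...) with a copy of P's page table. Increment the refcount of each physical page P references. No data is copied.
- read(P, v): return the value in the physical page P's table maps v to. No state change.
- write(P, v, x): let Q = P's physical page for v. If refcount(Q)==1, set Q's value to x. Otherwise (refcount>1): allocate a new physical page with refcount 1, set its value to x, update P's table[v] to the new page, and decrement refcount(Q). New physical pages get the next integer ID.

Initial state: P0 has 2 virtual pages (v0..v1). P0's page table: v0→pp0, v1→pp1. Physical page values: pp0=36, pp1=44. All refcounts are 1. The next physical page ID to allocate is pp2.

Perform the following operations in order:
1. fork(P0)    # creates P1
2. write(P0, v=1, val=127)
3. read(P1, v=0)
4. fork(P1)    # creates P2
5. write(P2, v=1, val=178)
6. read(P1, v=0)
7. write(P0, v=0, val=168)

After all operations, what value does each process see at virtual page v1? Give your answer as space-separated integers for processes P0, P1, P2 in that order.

Answer: 127 44 178

Derivation:
Op 1: fork(P0) -> P1. 2 ppages; refcounts: pp0:2 pp1:2
Op 2: write(P0, v1, 127). refcount(pp1)=2>1 -> COPY to pp2. 3 ppages; refcounts: pp0:2 pp1:1 pp2:1
Op 3: read(P1, v0) -> 36. No state change.
Op 4: fork(P1) -> P2. 3 ppages; refcounts: pp0:3 pp1:2 pp2:1
Op 5: write(P2, v1, 178). refcount(pp1)=2>1 -> COPY to pp3. 4 ppages; refcounts: pp0:3 pp1:1 pp2:1 pp3:1
Op 6: read(P1, v0) -> 36. No state change.
Op 7: write(P0, v0, 168). refcount(pp0)=3>1 -> COPY to pp4. 5 ppages; refcounts: pp0:2 pp1:1 pp2:1 pp3:1 pp4:1
P0: v1 -> pp2 = 127
P1: v1 -> pp1 = 44
P2: v1 -> pp3 = 178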